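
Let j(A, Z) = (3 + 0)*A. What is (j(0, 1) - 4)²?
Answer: 16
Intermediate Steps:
j(A, Z) = 3*A
(j(0, 1) - 4)² = (3*0 - 4)² = (0 - 4)² = (-4)² = 16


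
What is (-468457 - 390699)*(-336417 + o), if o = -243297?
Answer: 498064761384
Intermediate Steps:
(-468457 - 390699)*(-336417 + o) = (-468457 - 390699)*(-336417 - 243297) = -859156*(-579714) = 498064761384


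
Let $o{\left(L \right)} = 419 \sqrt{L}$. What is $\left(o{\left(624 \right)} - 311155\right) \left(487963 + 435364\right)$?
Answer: $-287297812685 + 1547496052 \sqrt{39} \approx -2.7763 \cdot 10^{11}$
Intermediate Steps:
$\left(o{\left(624 \right)} - 311155\right) \left(487963 + 435364\right) = \left(419 \sqrt{624} - 311155\right) \left(487963 + 435364\right) = \left(419 \cdot 4 \sqrt{39} - 311155\right) 923327 = \left(1676 \sqrt{39} - 311155\right) 923327 = \left(-311155 + 1676 \sqrt{39}\right) 923327 = -287297812685 + 1547496052 \sqrt{39}$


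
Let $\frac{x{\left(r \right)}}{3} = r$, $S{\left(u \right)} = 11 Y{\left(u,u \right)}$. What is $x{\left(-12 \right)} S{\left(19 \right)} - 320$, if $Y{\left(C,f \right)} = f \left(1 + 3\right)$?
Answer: $-30416$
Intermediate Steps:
$Y{\left(C,f \right)} = 4 f$ ($Y{\left(C,f \right)} = f 4 = 4 f$)
$S{\left(u \right)} = 44 u$ ($S{\left(u \right)} = 11 \cdot 4 u = 44 u$)
$x{\left(r \right)} = 3 r$
$x{\left(-12 \right)} S{\left(19 \right)} - 320 = 3 \left(-12\right) 44 \cdot 19 - 320 = \left(-36\right) 836 - 320 = -30096 - 320 = -30416$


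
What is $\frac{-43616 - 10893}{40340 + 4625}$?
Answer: $- \frac{54509}{44965} \approx -1.2123$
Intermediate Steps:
$\frac{-43616 - 10893}{40340 + 4625} = - \frac{54509}{44965}$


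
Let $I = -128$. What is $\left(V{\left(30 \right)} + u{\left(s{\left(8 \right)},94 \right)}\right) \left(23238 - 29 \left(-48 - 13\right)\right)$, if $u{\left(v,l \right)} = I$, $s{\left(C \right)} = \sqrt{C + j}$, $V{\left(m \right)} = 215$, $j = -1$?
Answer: $2175609$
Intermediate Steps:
$s{\left(C \right)} = \sqrt{-1 + C}$ ($s{\left(C \right)} = \sqrt{C - 1} = \sqrt{-1 + C}$)
$u{\left(v,l \right)} = -128$
$\left(V{\left(30 \right)} + u{\left(s{\left(8 \right)},94 \right)}\right) \left(23238 - 29 \left(-48 - 13\right)\right) = \left(215 - 128\right) \left(23238 - 29 \left(-48 - 13\right)\right) = 87 \left(23238 - -1769\right) = 87 \left(23238 + 1769\right) = 87 \cdot 25007 = 2175609$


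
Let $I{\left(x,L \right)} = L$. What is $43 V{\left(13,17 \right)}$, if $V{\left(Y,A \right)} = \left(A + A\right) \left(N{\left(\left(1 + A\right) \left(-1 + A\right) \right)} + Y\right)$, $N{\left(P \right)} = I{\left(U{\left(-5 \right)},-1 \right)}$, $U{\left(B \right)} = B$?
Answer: $17544$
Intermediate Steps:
$N{\left(P \right)} = -1$
$V{\left(Y,A \right)} = 2 A \left(-1 + Y\right)$ ($V{\left(Y,A \right)} = \left(A + A\right) \left(-1 + Y\right) = 2 A \left(-1 + Y\right)$)
$43 V{\left(13,17 \right)} = 43 \cdot 2 \cdot 17 \left(-1 + 13\right) = 43 \cdot 2 \cdot 17 \cdot 12 = 43 \cdot 408 = 17544$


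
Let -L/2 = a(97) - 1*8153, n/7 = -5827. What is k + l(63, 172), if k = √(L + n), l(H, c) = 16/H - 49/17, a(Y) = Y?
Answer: -2815/1071 + I*√24677 ≈ -2.6284 + 157.09*I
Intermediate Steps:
n = -40789 (n = 7*(-5827) = -40789)
L = 16112 (L = -2*(97 - 1*8153) = -2*(97 - 8153) = -2*(-8056) = 16112)
l(H, c) = -49/17 + 16/H (l(H, c) = 16/H - 49*1/17 = 16/H - 49/17 = -49/17 + 16/H)
k = I*√24677 (k = √(16112 - 40789) = √(-24677) = I*√24677 ≈ 157.09*I)
k + l(63, 172) = I*√24677 + (-49/17 + 16/63) = I*√24677 - 2815/1071 = -2815/1071 + I*√24677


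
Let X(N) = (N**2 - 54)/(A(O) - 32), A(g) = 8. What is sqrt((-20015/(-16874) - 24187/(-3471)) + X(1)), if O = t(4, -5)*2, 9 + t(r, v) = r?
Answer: sqrt(93487306341286)/3003572 ≈ 3.2191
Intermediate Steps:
t(r, v) = -9 + r
O = -10 (O = (-9 + 4)*2 = -5*2 = -10)
X(N) = 9/4 - N**2/24 (X(N) = (N**2 - 54)/(8 - 32) = (-54 + N**2)/(-24) = (-54 + N**2)*(-1/24) = 9/4 - N**2/24)
sqrt((-20015/(-16874) - 24187/(-3471)) + X(1)) = sqrt((-20015/(-16874) - 24187/(-3471)) + (9/4 - 1/24*1**2)) = sqrt((-20015*(-1/16874) - 24187*(-1/3471)) + (9/4 - 1/24*1)) = sqrt((20015/16874 + 24187/3471) + (9/4 - 1/24)) = sqrt(36738731/4505358 + 53/24) = sqrt(62250751/6007144) = sqrt(93487306341286)/3003572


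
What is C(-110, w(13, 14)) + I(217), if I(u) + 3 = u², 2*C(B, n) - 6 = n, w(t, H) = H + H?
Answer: 47103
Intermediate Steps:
w(t, H) = 2*H
C(B, n) = 3 + n/2
I(u) = -3 + u²
C(-110, w(13, 14)) + I(217) = (3 + (2*14)/2) + (-3 + 217²) = (3 + (½)*28) + (-3 + 47089) = (3 + 14) + 47086 = 17 + 47086 = 47103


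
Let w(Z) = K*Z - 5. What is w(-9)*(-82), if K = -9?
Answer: -6232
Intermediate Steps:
w(Z) = -5 - 9*Z (w(Z) = -9*Z - 5 = -5 - 9*Z)
w(-9)*(-82) = (-5 - 9*(-9))*(-82) = (-5 + 81)*(-82) = 76*(-82) = -6232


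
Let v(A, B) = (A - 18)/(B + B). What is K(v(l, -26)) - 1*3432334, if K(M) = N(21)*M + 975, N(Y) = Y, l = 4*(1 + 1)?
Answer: -89215229/26 ≈ -3.4314e+6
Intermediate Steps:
l = 8 (l = 4*2 = 8)
v(A, B) = (-18 + A)/(2*B) (v(A, B) = (-18 + A)/((2*B)) = (-18 + A)*(1/(2*B)) = (-18 + A)/(2*B))
K(M) = 975 + 21*M (K(M) = 21*M + 975 = 975 + 21*M)
K(v(l, -26)) - 1*3432334 = (975 + 21*((½)*(-18 + 8)/(-26))) - 1*3432334 = (975 + 21*((½)*(-1/26)*(-10))) - 3432334 = (975 + 21*(5/26)) - 3432334 = (975 + 105/26) - 3432334 = 25455/26 - 3432334 = -89215229/26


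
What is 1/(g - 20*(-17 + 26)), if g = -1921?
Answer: -1/2101 ≈ -0.00047596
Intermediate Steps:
1/(g - 20*(-17 + 26)) = 1/(-1921 - 20*(-17 + 26)) = 1/(-1921 - 20*9) = 1/(-1921 - 180) = 1/(-2101) = -1/2101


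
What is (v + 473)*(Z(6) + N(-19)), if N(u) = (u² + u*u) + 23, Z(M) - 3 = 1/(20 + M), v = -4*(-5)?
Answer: 9588357/26 ≈ 3.6878e+5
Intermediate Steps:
v = 20
Z(M) = 3 + 1/(20 + M)
N(u) = 23 + 2*u² (N(u) = (u² + u²) + 23 = 2*u² + 23 = 23 + 2*u²)
(v + 473)*(Z(6) + N(-19)) = (20 + 473)*((61 + 3*6)/(20 + 6) + (23 + 2*(-19)²)) = 493*((61 + 18)/26 + (23 + 2*361)) = 493*((1/26)*79 + (23 + 722)) = 493*(79/26 + 745) = 493*(19449/26) = 9588357/26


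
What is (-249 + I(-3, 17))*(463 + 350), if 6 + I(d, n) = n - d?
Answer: -191055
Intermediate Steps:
I(d, n) = -6 + n - d (I(d, n) = -6 + (n - d) = -6 + n - d)
(-249 + I(-3, 17))*(463 + 350) = (-249 + (-6 + 17 - 1*(-3)))*(463 + 350) = (-249 + (-6 + 17 + 3))*813 = (-249 + 14)*813 = -235*813 = -191055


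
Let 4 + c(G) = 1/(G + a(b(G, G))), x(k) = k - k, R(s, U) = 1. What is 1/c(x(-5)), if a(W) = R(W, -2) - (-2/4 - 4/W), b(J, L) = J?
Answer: nan ≈ nan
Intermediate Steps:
x(k) = 0
a(W) = 3/2 + 4/W (a(W) = 1 - (-2/4 - 4/W) = 1 - (-2*¼ - 4/W) = 1 - (-½ - 4/W) = 1 + (½ + 4/W) = 3/2 + 4/W)
c(G) = -4 + 1/(3/2 + G + 4/G) (c(G) = -4 + 1/(G + (3/2 + 4/G)) = -4 + 1/(3/2 + G + 4/G))
1/c(x(-5)) = 1/(2*(-16 - 5*0 - 4*0²)/(8 + 2*0² + 3*0)) = 1/(2*(-16 + 0 - 4*0)/(8 + 2*0 + 0)) = 1/(2*(-16 + 0 + 0)/(8 + 0 + 0)) = 1/(2*(-16)/8) = 1/(2*(⅛)*(-16)) = 1/(-4) = -¼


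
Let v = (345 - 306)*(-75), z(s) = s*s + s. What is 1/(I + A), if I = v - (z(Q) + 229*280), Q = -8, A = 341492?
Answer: 1/274391 ≈ 3.6444e-6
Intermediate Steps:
z(s) = s + s² (z(s) = s² + s = s + s²)
v = -2925 (v = 39*(-75) = -2925)
I = -67101 (I = -2925 - (-8*(1 - 8) + 229*280) = -2925 - (-8*(-7) + 64120) = -2925 - (56 + 64120) = -2925 - 1*64176 = -2925 - 64176 = -67101)
1/(I + A) = 1/(-67101 + 341492) = 1/274391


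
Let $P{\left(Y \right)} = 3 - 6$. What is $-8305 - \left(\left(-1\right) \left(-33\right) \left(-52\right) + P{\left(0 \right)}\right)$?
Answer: $-6586$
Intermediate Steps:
$P{\left(Y \right)} = -3$ ($P{\left(Y \right)} = 3 - 6 = -3$)
$-8305 - \left(\left(-1\right) \left(-33\right) \left(-52\right) + P{\left(0 \right)}\right) = -8305 - \left(\left(-1\right) \left(-33\right) \left(-52\right) - 3\right) = -8305 - \left(33 \left(-52\right) - 3\right) = -8305 - \left(-1716 - 3\right) = -8305 - -1719 = -8305 + 1719 = -6586$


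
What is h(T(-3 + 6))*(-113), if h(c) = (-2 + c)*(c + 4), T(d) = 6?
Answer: -4520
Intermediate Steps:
h(c) = (-2 + c)*(4 + c)
h(T(-3 + 6))*(-113) = (-8 + 6² + 2*6)*(-113) = (-8 + 36 + 12)*(-113) = 40*(-113) = -4520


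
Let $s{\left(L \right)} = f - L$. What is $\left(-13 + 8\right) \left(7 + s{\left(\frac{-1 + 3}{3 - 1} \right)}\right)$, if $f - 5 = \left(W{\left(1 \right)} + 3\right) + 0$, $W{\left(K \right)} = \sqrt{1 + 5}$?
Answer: $-70 - 5 \sqrt{6} \approx -82.247$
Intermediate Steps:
$W{\left(K \right)} = \sqrt{6}$
$f = 8 + \sqrt{6}$ ($f = 5 + \left(\left(\sqrt{6} + 3\right) + 0\right) = 5 + \left(\left(3 + \sqrt{6}\right) + 0\right) = 5 + \left(3 + \sqrt{6}\right) = 8 + \sqrt{6} \approx 10.449$)
$s{\left(L \right)} = 8 + \sqrt{6} - L$ ($s{\left(L \right)} = \left(8 + \sqrt{6}\right) - L = 8 + \sqrt{6} - L$)
$\left(-13 + 8\right) \left(7 + s{\left(\frac{-1 + 3}{3 - 1} \right)}\right) = \left(-13 + 8\right) \left(7 + \left(8 + \sqrt{6} - \frac{-1 + 3}{3 - 1}\right)\right) = - 5 \left(7 + \left(8 + \sqrt{6} - \frac{2}{2}\right)\right) = - 5 \left(7 + \left(8 + \sqrt{6} - 2 \cdot \frac{1}{2}\right)\right) = - 5 \left(7 + \left(8 + \sqrt{6} - 1\right)\right) = - 5 \left(7 + \left(7 + \sqrt{6}\right)\right) = - 5 \left(14 + \sqrt{6}\right) = -70 - 5 \sqrt{6}$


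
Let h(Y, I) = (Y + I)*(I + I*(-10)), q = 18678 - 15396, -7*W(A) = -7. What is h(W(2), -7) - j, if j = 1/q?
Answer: -1240597/3282 ≈ -378.00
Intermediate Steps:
W(A) = 1 (W(A) = -⅐*(-7) = 1)
q = 3282
h(Y, I) = -9*I*(I + Y) (h(Y, I) = (I + Y)*(I - 10*I) = (I + Y)*(-9*I) = -9*I*(I + Y))
j = 1/3282 ≈ 0.00030469
h(W(2), -7) - j = -9*(-7)*(-7 + 1) - 1*1/3282 = -9*(-7)*(-6) - 1/3282 = -378 - 1/3282 = -1240597/3282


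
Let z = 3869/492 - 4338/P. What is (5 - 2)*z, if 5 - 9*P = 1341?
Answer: 1523603/13694 ≈ 111.26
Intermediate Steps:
P = -1336/9 (P = 5/9 - ⅑*1341 = 5/9 - 149 = -1336/9 ≈ -148.44)
z = 1523603/41082 (z = 3869/492 - 4338/(-1336/9) = 3869*(1/492) - 4338*(-9/1336) = 3869/492 + 19521/668 = 1523603/41082 ≈ 37.087)
(5 - 2)*z = (5 - 2)*(1523603/41082) = 3*(1523603/41082) = 1523603/13694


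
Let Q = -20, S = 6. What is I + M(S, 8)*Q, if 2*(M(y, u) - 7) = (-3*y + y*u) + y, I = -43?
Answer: -543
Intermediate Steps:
M(y, u) = 7 - y + u*y/2 (M(y, u) = 7 + ((-3*y + y*u) + y)/2 = 7 + ((-3*y + u*y) + y)/2 = 7 + (-2*y + u*y)/2 = 7 + (-y + u*y/2) = 7 - y + u*y/2)
I + M(S, 8)*Q = -43 + (7 - 1*6 + (½)*8*6)*(-20) = -43 + (7 - 6 + 24)*(-20) = -43 + 25*(-20) = -43 - 500 = -543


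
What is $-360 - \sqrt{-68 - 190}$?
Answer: $-360 - i \sqrt{258} \approx -360.0 - 16.062 i$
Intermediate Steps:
$-360 - \sqrt{-68 - 190} = -360 - \sqrt{-258} = -360 - i \sqrt{258}$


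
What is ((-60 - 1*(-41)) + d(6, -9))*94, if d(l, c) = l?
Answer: -1222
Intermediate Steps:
((-60 - 1*(-41)) + d(6, -9))*94 = ((-60 - 1*(-41)) + 6)*94 = ((-60 + 41) + 6)*94 = (-19 + 6)*94 = -13*94 = -1222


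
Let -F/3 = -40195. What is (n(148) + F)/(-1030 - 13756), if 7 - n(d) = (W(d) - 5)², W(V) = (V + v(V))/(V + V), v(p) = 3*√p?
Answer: -71378467/8753312 - 27*√37/2188328 ≈ -8.1545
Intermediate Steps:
F = 120585 (F = -3*(-40195) = 120585)
W(V) = (V + 3*√V)/(2*V) (W(V) = (V + 3*√V)/(V + V) = (V + 3*√V)/((2*V)) = (V + 3*√V)*(1/(2*V)) = (V + 3*√V)/(2*V))
n(d) = 7 - (-5 + (d + 3*√d)/(2*d))² (n(d) = 7 - ((d + 3*√d)/(2*d) - 5)² = 7 - (-5 + (d + 3*√d)/(2*d))²)
(n(148) + F)/(-1030 - 13756) = ((-53/4 - 9/4/148 + 27/(2*√148)) + 120585)/(-1030 - 13756) = ((-53/4 - 9/4*1/148 + 27*(√37/74)/2) + 120585)/(-14786) = ((-53/4 - 9/592 + 27*√37/148) + 120585)*(-1/14786) = ((-7853/592 + 27*√37/148) + 120585)*(-1/14786) = (71378467/592 + 27*√37/148)*(-1/14786) = -71378467/8753312 - 27*√37/2188328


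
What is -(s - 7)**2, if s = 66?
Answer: -3481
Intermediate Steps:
-(s - 7)**2 = -(66 - 7)**2 = -1*59**2 = -1*3481 = -3481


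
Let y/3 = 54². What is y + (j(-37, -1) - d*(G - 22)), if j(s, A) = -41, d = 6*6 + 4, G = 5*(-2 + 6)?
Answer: 8787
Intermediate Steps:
G = 20 (G = 5*4 = 20)
d = 40 (d = 36 + 4 = 40)
y = 8748 (y = 3*54² = 3*2916 = 8748)
y + (j(-37, -1) - d*(G - 22)) = 8748 + (-41 - 40*(20 - 22)) = 8748 + (-41 - 40*(-2)) = 8748 + (-41 - 1*(-80)) = 8748 + (-41 + 80) = 8748 + 39 = 8787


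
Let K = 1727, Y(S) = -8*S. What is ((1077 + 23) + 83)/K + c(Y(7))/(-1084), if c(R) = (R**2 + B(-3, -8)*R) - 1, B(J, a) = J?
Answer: -4421909/1872068 ≈ -2.3620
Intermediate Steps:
c(R) = -1 + R**2 - 3*R (c(R) = (R**2 - 3*R) - 1 = -1 + R**2 - 3*R)
((1077 + 23) + 83)/K + c(Y(7))/(-1084) = ((1077 + 23) + 83)/1727 + (-1 + (-8*7)**2 - (-24)*7)/(-1084) = (1100 + 83)*(1/1727) + (-1 + (-56)**2 - 3*(-56))*(-1/1084) = 1183*(1/1727) + (-1 + 3136 + 168)*(-1/1084) = 1183/1727 + 3303*(-1/1084) = 1183/1727 - 3303/1084 = -4421909/1872068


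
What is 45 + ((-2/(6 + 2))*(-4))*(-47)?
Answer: -2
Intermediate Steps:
45 + ((-2/(6 + 2))*(-4))*(-47) = 45 + ((-2/8)*(-4))*(-47) = 45 + (((⅛)*(-2))*(-4))*(-47) = 45 - ¼*(-4)*(-47) = 45 + 1*(-47) = 45 - 47 = -2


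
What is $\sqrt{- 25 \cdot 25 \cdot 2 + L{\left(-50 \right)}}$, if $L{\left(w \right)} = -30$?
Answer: $16 i \sqrt{5} \approx 35.777 i$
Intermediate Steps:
$\sqrt{- 25 \cdot 25 \cdot 2 + L{\left(-50 \right)}} = \sqrt{- 25 \cdot 25 \cdot 2 - 30} = \sqrt{\left(-25\right) 50 - 30} = \sqrt{-1250 - 30} = \sqrt{-1280} = 16 i \sqrt{5}$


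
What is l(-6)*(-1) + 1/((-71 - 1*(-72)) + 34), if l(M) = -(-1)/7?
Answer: -4/35 ≈ -0.11429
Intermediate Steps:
l(M) = 1/7 (l(M) = -(-1)/7 = -1*(-1/7) = 1/7)
l(-6)*(-1) + 1/((-71 - 1*(-72)) + 34) = (1/7)*(-1) + 1/((-71 - 1*(-72)) + 34) = -1/7 + 1/((-71 + 72) + 34) = -1/7 + 1/(1 + 34) = -1/7 + 1/35 = -4/35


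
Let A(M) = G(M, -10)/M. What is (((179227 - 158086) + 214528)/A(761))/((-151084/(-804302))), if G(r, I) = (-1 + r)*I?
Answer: -72123412778459/574119200 ≈ -1.2562e+5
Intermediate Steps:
G(r, I) = I*(-1 + r)
A(M) = (10 - 10*M)/M (A(M) = (-10*(-1 + M))/M = (10 - 10*M)/M)
(((179227 - 158086) + 214528)/A(761))/((-151084/(-804302))) = (((179227 - 158086) + 214528)/(-10 + 10/761))/((-151084/(-804302))) = ((21141 + 214528)/(-10 + 10*(1/761)))/((-151084*(-1/804302))) = (235669/(-10 + 10/761))/(75542/402151) = (235669/(-7600/761))*(402151/75542) = (235669*(-761/7600))*(402151/75542) = -179344109/7600*402151/75542 = -72123412778459/574119200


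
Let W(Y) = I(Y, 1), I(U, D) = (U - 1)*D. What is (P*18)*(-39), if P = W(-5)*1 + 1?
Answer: 3510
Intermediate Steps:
I(U, D) = D*(-1 + U) (I(U, D) = (-1 + U)*D = D*(-1 + U))
W(Y) = -1 + Y (W(Y) = 1*(-1 + Y) = -1 + Y)
P = -5 (P = (-1 - 5)*1 + 1 = -6*1 + 1 = -6 + 1 = -5)
(P*18)*(-39) = -5*18*(-39) = -90*(-39) = 3510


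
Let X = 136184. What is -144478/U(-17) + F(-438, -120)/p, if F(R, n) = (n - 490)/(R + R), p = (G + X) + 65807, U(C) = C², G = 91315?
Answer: -18560803661239/37127260092 ≈ -499.92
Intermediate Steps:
p = 293306 (p = (91315 + 136184) + 65807 = 227499 + 65807 = 293306)
F(R, n) = (-490 + n)/(2*R) (F(R, n) = (-490 + n)/((2*R)) = (-490 + n)*(1/(2*R)) = (-490 + n)/(2*R))
-144478/U(-17) + F(-438, -120)/p = -144478/((-17)²) + ((½)*(-490 - 120)/(-438))/293306 = -144478/289 + ((½)*(-1/438)*(-610))*(1/293306) = -144478*1/289 + (305/438)*(1/293306) = -144478/289 + 305/128468028 = -18560803661239/37127260092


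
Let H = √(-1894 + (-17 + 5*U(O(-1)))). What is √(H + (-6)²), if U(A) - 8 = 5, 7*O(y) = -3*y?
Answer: √(36 + I*√1846) ≈ 6.7843 + 3.1665*I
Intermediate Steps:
O(y) = -3*y/7 (O(y) = (-3*y)/7 = -3*y/7)
U(A) = 13 (U(A) = 8 + 5 = 13)
H = I*√1846 (H = √(-1894 + (-17 + 5*13)) = √(-1894 + (-17 + 65)) = √(-1894 + 48) = √(-1846) = I*√1846 ≈ 42.965*I)
√(H + (-6)²) = √(I*√1846 + (-6)²) = √(I*√1846 + 36) = √(36 + I*√1846)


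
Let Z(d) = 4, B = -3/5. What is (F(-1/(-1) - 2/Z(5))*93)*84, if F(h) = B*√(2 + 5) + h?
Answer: 3906 - 23436*√7/5 ≈ -8495.2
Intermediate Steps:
B = -⅗ (B = -3*⅕ = -⅗ ≈ -0.60000)
F(h) = h - 3*√7/5 (F(h) = -3*√(2 + 5)/5 + h = -3*√7/5 + h = h - 3*√7/5)
(F(-1/(-1) - 2/Z(5))*93)*84 = (((-1/(-1) - 2/4) - 3*√7/5)*93)*84 = (((-1*(-1) - 2*¼) - 3*√7/5)*93)*84 = (((1 - ½) - 3*√7/5)*93)*84 = ((½ - 3*√7/5)*93)*84 = (93/2 - 279*√7/5)*84 = 3906 - 23436*√7/5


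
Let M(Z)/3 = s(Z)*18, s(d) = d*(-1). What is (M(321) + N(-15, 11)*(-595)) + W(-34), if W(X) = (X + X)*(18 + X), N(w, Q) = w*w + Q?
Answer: -156666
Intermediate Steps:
s(d) = -d
N(w, Q) = Q + w² (N(w, Q) = w² + Q = Q + w²)
M(Z) = -54*Z (M(Z) = 3*(-Z*18) = 3*(-18*Z) = -54*Z)
W(X) = 2*X*(18 + X) (W(X) = (2*X)*(18 + X) = 2*X*(18 + X))
(M(321) + N(-15, 11)*(-595)) + W(-34) = (-54*321 + (11 + (-15)²)*(-595)) + 2*(-34)*(18 - 34) = (-17334 + (11 + 225)*(-595)) + 2*(-34)*(-16) = (-17334 + 236*(-595)) + 1088 = (-17334 - 140420) + 1088 = -157754 + 1088 = -156666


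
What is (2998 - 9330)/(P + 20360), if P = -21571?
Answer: 6332/1211 ≈ 5.2287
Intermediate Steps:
(2998 - 9330)/(P + 20360) = (2998 - 9330)/(-21571 + 20360) = -6332/(-1211) = -6332*(-1/1211) = 6332/1211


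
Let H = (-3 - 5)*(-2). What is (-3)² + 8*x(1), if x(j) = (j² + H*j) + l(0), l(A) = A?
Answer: 145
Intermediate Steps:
H = 16 (H = -8*(-2) = 16)
x(j) = j² + 16*j (x(j) = (j² + 16*j) + 0 = j² + 16*j)
(-3)² + 8*x(1) = (-3)² + 8*(1*(16 + 1)) = 9 + 8*(1*17) = 9 + 8*17 = 9 + 136 = 145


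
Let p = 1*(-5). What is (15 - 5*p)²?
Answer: 1600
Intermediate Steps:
p = -5
(15 - 5*p)² = (15 - 5*(-5))² = (15 + 25)² = 40² = 1600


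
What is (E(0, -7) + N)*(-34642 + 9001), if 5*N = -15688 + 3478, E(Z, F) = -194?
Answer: 67589676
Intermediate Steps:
N = -2442 (N = (-15688 + 3478)/5 = (1/5)*(-12210) = -2442)
(E(0, -7) + N)*(-34642 + 9001) = (-194 - 2442)*(-34642 + 9001) = -2636*(-25641) = 67589676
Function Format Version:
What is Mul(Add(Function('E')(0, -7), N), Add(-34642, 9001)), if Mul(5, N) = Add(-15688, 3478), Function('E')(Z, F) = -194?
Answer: 67589676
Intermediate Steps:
N = -2442 (N = Mul(Rational(1, 5), Add(-15688, 3478)) = Mul(Rational(1, 5), -12210) = -2442)
Mul(Add(Function('E')(0, -7), N), Add(-34642, 9001)) = Mul(Add(-194, -2442), Add(-34642, 9001)) = Mul(-2636, -25641) = 67589676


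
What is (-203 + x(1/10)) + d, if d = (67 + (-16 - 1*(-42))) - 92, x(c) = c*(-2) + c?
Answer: -2021/10 ≈ -202.10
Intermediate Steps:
x(c) = -c (x(c) = -2*c + c = -c)
d = 1 (d = (67 + (-16 + 42)) - 92 = (67 + 26) - 92 = 93 - 92 = 1)
(-203 + x(1/10)) + d = (-203 - 1/10) + 1 = (-203 - 1*⅒) + 1 = (-203 - ⅒) + 1 = -2031/10 + 1 = -2021/10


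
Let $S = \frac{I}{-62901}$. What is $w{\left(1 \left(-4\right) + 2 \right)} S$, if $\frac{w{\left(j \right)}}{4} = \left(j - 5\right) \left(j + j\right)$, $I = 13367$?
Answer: $- \frac{1497104}{62901} \approx -23.801$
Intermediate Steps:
$w{\left(j \right)} = 8 j \left(-5 + j\right)$ ($w{\left(j \right)} = 4 \left(j - 5\right) \left(j + j\right) = 4 \left(-5 + j\right) 2 j = 4 \cdot 2 j \left(-5 + j\right) = 8 j \left(-5 + j\right)$)
$S = - \frac{13367}{62901}$ ($S = \frac{13367}{-62901} = 13367 \left(- \frac{1}{62901}\right) = - \frac{13367}{62901} \approx -0.21251$)
$w{\left(1 \left(-4\right) + 2 \right)} S = 8 \left(1 \left(-4\right) + 2\right) \left(-5 + \left(1 \left(-4\right) + 2\right)\right) \left(- \frac{13367}{62901}\right) = 8 \left(-4 + 2\right) \left(-5 + \left(-4 + 2\right)\right) \left(- \frac{13367}{62901}\right) = 8 \left(-2\right) \left(-5 - 2\right) \left(- \frac{13367}{62901}\right) = 8 \left(-2\right) \left(-7\right) \left(- \frac{13367}{62901}\right) = 112 \left(- \frac{13367}{62901}\right) = - \frac{1497104}{62901}$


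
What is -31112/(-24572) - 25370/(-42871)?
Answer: 11379036/6124571 ≈ 1.8579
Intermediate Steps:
-31112/(-24572) - 25370/(-42871) = -31112*(-1/24572) - 25370*(-1/42871) = 7778/6143 + 590/997 = 11379036/6124571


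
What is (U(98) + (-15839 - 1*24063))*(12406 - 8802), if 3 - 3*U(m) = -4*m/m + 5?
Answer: -431413216/3 ≈ -1.4380e+8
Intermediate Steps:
U(m) = ⅔ (U(m) = 1 - (-4*m/m + 5)/3 = 1 - (-4*1 + 5)/3 = 1 - (-4 + 5)/3 = 1 - ⅓*1 = 1 - ⅓ = ⅔)
(U(98) + (-15839 - 1*24063))*(12406 - 8802) = (⅔ + (-15839 - 1*24063))*(12406 - 8802) = (⅔ + (-15839 - 24063))*3604 = (⅔ - 39902)*3604 = -119704/3*3604 = -431413216/3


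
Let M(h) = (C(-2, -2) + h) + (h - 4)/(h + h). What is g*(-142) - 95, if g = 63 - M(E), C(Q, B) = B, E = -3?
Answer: -28756/3 ≈ -9585.3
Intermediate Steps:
M(h) = -2 + h + (-4 + h)/(2*h) (M(h) = (-2 + h) + (h - 4)/(h + h) = (-2 + h) + (-4 + h)/((2*h)) = (-2 + h) + (-4 + h)*(1/(2*h)) = (-2 + h) + (-4 + h)/(2*h) = -2 + h + (-4 + h)/(2*h))
g = 401/6 (g = 63 - (-3/2 - 3 - 2/(-3)) = 63 - (-3/2 - 3 - 2*(-⅓)) = 63 - (-3/2 - 3 + ⅔) = 63 - 1*(-23/6) = 63 + 23/6 = 401/6 ≈ 66.833)
g*(-142) - 95 = (401/6)*(-142) - 95 = -28471/3 - 95 = -28756/3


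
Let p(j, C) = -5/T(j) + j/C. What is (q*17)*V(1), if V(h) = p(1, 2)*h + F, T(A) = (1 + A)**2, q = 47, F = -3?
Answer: -11985/4 ≈ -2996.3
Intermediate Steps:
p(j, C) = -5/(1 + j)**2 + j/C
V(h) = -3 - 3*h/4 (V(h) = (-5/(1 + 1)**2 + 1/2)*h - 3 = (-5/2**2 + 1*(1/2))*h - 3 = (-5*1/4 + 1/2)*h - 3 = (-5/4 + 1/2)*h - 3 = -3*h/4 - 3 = -3 - 3*h/4)
(q*17)*V(1) = (47*17)*(-3 - 3/4*1) = 799*(-3 - 3/4) = 799*(-15/4) = -11985/4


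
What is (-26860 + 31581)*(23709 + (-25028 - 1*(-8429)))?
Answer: 33566310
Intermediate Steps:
(-26860 + 31581)*(23709 + (-25028 - 1*(-8429))) = 4721*(23709 + (-25028 + 8429)) = 4721*(23709 - 16599) = 4721*7110 = 33566310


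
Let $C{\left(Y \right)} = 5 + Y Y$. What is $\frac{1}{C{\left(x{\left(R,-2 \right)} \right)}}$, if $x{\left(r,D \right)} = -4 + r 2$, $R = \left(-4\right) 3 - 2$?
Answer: $\frac{1}{1029} \approx 0.00097182$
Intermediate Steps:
$R = -14$ ($R = -12 - 2 = -14$)
$x{\left(r,D \right)} = -4 + 2 r$
$C{\left(Y \right)} = 5 + Y^{2}$
$\frac{1}{C{\left(x{\left(R,-2 \right)} \right)}} = \frac{1}{5 + \left(-4 + 2 \left(-14\right)\right)^{2}} = \frac{1}{5 + \left(-4 - 28\right)^{2}} = \frac{1}{5 + \left(-32\right)^{2}} = \frac{1}{5 + 1024} = \frac{1}{1029}$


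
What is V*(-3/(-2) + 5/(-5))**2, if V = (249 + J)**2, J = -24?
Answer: 50625/4 ≈ 12656.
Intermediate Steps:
V = 50625 (V = (249 - 24)**2 = 225**2 = 50625)
V*(-3/(-2) + 5/(-5))**2 = 50625*(-3/(-2) + 5/(-5))**2 = 50625*(-3*(-1/2) + 5*(-1/5))**2 = 50625*(3/2 - 1)**2 = 50625*(1/2)**2 = 50625*(1/4) = 50625/4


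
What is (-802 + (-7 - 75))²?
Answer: 781456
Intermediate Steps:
(-802 + (-7 - 75))² = (-802 - 82)² = (-884)² = 781456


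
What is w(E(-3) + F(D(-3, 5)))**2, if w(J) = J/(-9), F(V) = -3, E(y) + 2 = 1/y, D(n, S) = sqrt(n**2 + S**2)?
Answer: 256/729 ≈ 0.35117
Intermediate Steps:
D(n, S) = sqrt(S**2 + n**2)
E(y) = -2 + 1/y
w(J) = -J/9 (w(J) = J*(-1/9) = -J/9)
w(E(-3) + F(D(-3, 5)))**2 = (-((-2 + 1/(-3)) - 3)/9)**2 = (-((-2 - 1/3) - 3)/9)**2 = (-(-7/3 - 3)/9)**2 = (-1/9*(-16/3))**2 = (16/27)**2 = 256/729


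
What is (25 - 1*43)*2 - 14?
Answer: -50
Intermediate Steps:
(25 - 1*43)*2 - 14 = (25 - 43)*2 - 14 = -18*2 - 14 = -36 - 14 = -50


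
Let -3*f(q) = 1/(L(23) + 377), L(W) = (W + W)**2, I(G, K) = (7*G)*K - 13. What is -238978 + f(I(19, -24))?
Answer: -1787316463/7479 ≈ -2.3898e+5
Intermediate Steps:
I(G, K) = -13 + 7*G*K (I(G, K) = 7*G*K - 13 = -13 + 7*G*K)
L(W) = 4*W**2 (L(W) = (2*W)**2 = 4*W**2)
f(q) = -1/7479 (f(q) = -1/(3*(4*23**2 + 377)) = -1/(3*(4*529 + 377)) = -1/(3*(2116 + 377)) = -1/3/2493 = -1/3*1/2493 = -1/7479)
-238978 + f(I(19, -24)) = -238978 - 1/7479 = -1787316463/7479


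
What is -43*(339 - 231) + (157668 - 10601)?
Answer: 142423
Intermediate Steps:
-43*(339 - 231) + (157668 - 10601) = -43*108 + 147067 = -4644 + 147067 = 142423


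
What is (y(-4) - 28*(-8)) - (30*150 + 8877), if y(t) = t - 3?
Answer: -13160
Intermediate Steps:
y(t) = -3 + t
(y(-4) - 28*(-8)) - (30*150 + 8877) = ((-3 - 4) - 28*(-8)) - (30*150 + 8877) = (-7 + 224) - (4500 + 8877) = 217 - 1*13377 = 217 - 13377 = -13160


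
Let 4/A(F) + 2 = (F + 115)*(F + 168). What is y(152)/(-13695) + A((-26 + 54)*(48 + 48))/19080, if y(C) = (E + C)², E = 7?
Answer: -12871600638823/6972689796732 ≈ -1.8460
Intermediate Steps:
y(C) = (7 + C)²
A(F) = 4/(-2 + (115 + F)*(168 + F)) (A(F) = 4/(-2 + (F + 115)*(F + 168)) = 4/(-2 + (115 + F)*(168 + F)))
y(152)/(-13695) + A((-26 + 54)*(48 + 48))/19080 = (7 + 152)²/(-13695) + (4/(19318 + ((-26 + 54)*(48 + 48))² + 283*((-26 + 54)*(48 + 48))))/19080 = 159²*(-1/13695) + (4/(19318 + (28*96)² + 283*(28*96)))*(1/19080) = 25281*(-1/13695) + (4/(19318 + 2688² + 283*2688))*(1/19080) = -8427/4565 + (4/(19318 + 7225344 + 760704))*(1/19080) = -8427/4565 + (4/8005366)*(1/19080) = -8427/4565 + (4*(1/8005366))*(1/19080) = -8427/4565 + (2/4002683)*(1/19080) = -8427/4565 + 1/38185595820 = -12871600638823/6972689796732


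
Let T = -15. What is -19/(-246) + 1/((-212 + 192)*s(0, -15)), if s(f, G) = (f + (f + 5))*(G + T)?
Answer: 9541/123000 ≈ 0.077569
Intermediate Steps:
s(f, G) = (-15 + G)*(5 + 2*f) (s(f, G) = (f + (f + 5))*(G - 15) = (f + (5 + f))*(-15 + G) = (5 + 2*f)*(-15 + G) = (-15 + G)*(5 + 2*f))
-19/(-246) + 1/((-212 + 192)*s(0, -15)) = -19/(-246) + 1/((-212 + 192)*(-75 - 30*0 + 5*(-15) + 2*(-15)*0)) = -19*(-1/246) + 1/((-20)*(-75 + 0 - 75 + 0)) = 19/246 - 1/20/(-150) = 19/246 - 1/20*(-1/150) = 19/246 + 1/3000 = 9541/123000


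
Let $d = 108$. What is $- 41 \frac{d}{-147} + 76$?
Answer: $\frac{5200}{49} \approx 106.12$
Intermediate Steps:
$- 41 \frac{d}{-147} + 76 = - 41 \frac{108}{-147} + 76 = - 41 \cdot 108 \left(- \frac{1}{147}\right) + 76 = \left(-41\right) \left(- \frac{36}{49}\right) + 76 = \frac{1476}{49} + 76 = \frac{5200}{49}$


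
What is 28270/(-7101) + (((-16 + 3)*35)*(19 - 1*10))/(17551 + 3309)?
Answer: -17679737/4232196 ≈ -4.1774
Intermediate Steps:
28270/(-7101) + (((-16 + 3)*35)*(19 - 1*10))/(17551 + 3309) = 28270*(-1/7101) + ((-13*35)*(19 - 10))/20860 = -28270/7101 - 455*9*(1/20860) = -28270/7101 - 4095*1/20860 = -28270/7101 - 117/596 = -17679737/4232196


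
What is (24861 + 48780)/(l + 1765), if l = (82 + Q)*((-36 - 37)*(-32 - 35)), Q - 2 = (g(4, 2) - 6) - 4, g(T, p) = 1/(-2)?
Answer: 147282/722507 ≈ 0.20385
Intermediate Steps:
g(T, p) = -½
Q = -17/2 (Q = 2 + ((-½ - 6) - 4) = 2 + (-13/2 - 4) = 2 - 21/2 = -17/2 ≈ -8.5000)
l = 718977/2 (l = (82 - 17/2)*((-36 - 37)*(-32 - 35)) = 147*(-73*(-67))/2 = (147/2)*4891 = 718977/2 ≈ 3.5949e+5)
(24861 + 48780)/(l + 1765) = (24861 + 48780)/(718977/2 + 1765) = 73641/(722507/2) = 73641*(2/722507) = 147282/722507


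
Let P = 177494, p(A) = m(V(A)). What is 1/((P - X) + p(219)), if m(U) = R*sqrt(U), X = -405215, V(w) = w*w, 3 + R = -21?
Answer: 1/577453 ≈ 1.7317e-6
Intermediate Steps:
R = -24 (R = -3 - 21 = -24)
V(w) = w**2
m(U) = -24*sqrt(U)
p(A) = -24*sqrt(A**2)
1/((P - X) + p(219)) = 1/((177494 - 1*(-405215)) - 24*sqrt(219**2)) = 1/((177494 + 405215) - 24*sqrt(47961)) = 1/(582709 - 24*219) = 1/(582709 - 5256) = 1/577453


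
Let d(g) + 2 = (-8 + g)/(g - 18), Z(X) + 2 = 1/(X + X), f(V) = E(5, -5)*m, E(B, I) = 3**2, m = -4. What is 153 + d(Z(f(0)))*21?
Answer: 175092/1441 ≈ 121.51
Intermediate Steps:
E(B, I) = 9
f(V) = -36 (f(V) = 9*(-4) = -36)
Z(X) = -2 + 1/(2*X) (Z(X) = -2 + 1/(X + X) = -2 + 1/(2*X))
d(g) = -2 + (-8 + g)/(-18 + g) (d(g) = -2 + (-8 + g)/(g - 18) = -2 + (-8 + g)/(-18 + g))
153 + d(Z(f(0)))*21 = 153 + ((28 - (-2 + (1/2)/(-36)))/(-18 + (-2 + (1/2)/(-36))))*21 = 153 + ((28 - (-2 + (1/2)*(-1/36)))/(-18 + (-2 + (1/2)*(-1/36))))*21 = 153 + ((28 - (-2 - 1/72))/(-18 + (-2 - 1/72)))*21 = 153 + ((28 - 1*(-145/72))/(-18 - 145/72))*21 = 153 + ((28 + 145/72)/(-1441/72))*21 = 153 - 72/1441*2161/72*21 = 153 - 2161/1441*21 = 153 - 45381/1441 = 175092/1441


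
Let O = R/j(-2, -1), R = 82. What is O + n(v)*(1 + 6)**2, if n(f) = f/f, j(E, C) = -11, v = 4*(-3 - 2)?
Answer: 457/11 ≈ 41.545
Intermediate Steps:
v = -20 (v = 4*(-5) = -20)
n(f) = 1
O = -82/11 (O = 82/(-11) = 82*(-1/11) = -82/11 ≈ -7.4545)
O + n(v)*(1 + 6)**2 = -82/11 + 1*(1 + 6)**2 = -82/11 + 1*7**2 = -82/11 + 1*49 = -82/11 + 49 = 457/11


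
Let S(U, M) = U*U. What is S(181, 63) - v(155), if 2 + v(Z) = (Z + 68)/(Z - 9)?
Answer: 4783175/146 ≈ 32761.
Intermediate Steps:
S(U, M) = U²
v(Z) = -2 + (68 + Z)/(-9 + Z) (v(Z) = -2 + (Z + 68)/(Z - 9) = -2 + (68 + Z)/(-9 + Z))
S(181, 63) - v(155) = 181² - (86 - 1*155)/(-9 + 155) = 32761 - (86 - 155)/146 = 32761 - (-69)/146 = 32761 - 1*(-69/146) = 32761 + 69/146 = 4783175/146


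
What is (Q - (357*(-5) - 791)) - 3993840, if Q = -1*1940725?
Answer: -5931989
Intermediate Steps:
Q = -1940725
(Q - (357*(-5) - 791)) - 3993840 = (-1940725 - (357*(-5) - 791)) - 3993840 = (-1940725 - (-1785 - 791)) - 3993840 = (-1940725 - 1*(-2576)) - 3993840 = (-1940725 + 2576) - 3993840 = -1938149 - 3993840 = -5931989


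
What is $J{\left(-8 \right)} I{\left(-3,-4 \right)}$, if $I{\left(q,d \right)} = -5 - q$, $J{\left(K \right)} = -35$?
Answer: $70$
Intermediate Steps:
$J{\left(-8 \right)} I{\left(-3,-4 \right)} = - 35 \left(-5 - -3\right) = - 35 \left(-5 + 3\right) = \left(-35\right) \left(-2\right) = 70$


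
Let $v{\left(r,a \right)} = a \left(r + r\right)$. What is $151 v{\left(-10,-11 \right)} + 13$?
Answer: $33233$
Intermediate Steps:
$v{\left(r,a \right)} = 2 a r$ ($v{\left(r,a \right)} = a 2 r = 2 a r$)
$151 v{\left(-10,-11 \right)} + 13 = 151 \cdot 2 \left(-11\right) \left(-10\right) + 13 = 151 \cdot 220 + 13 = 33220 + 13 = 33233$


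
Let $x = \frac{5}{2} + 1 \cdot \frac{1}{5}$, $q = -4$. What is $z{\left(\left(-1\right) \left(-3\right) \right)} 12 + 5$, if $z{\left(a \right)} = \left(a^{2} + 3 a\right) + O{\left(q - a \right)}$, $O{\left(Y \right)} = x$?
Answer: $\frac{1267}{5} \approx 253.4$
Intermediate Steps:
$x = \frac{27}{10}$ ($x = 5 \cdot \frac{1}{2} + 1 \cdot \frac{1}{5} = \frac{5}{2} + \frac{1}{5} = \frac{27}{10} \approx 2.7$)
$O{\left(Y \right)} = \frac{27}{10}$
$z{\left(a \right)} = \frac{27}{10} + a^{2} + 3 a$ ($z{\left(a \right)} = \left(a^{2} + 3 a\right) + \frac{27}{10} = \frac{27}{10} + a^{2} + 3 a$)
$z{\left(\left(-1\right) \left(-3\right) \right)} 12 + 5 = \left(\frac{27}{10} + \left(\left(-1\right) \left(-3\right)\right)^{2} + 3 \left(\left(-1\right) \left(-3\right)\right)\right) 12 + 5 = \left(\frac{27}{10} + 3^{2} + 3 \cdot 3\right) 12 + 5 = \left(\frac{27}{10} + 9 + 9\right) 12 + 5 = \frac{207}{10} \cdot 12 + 5 = \frac{1242}{5} + 5 = \frac{1267}{5}$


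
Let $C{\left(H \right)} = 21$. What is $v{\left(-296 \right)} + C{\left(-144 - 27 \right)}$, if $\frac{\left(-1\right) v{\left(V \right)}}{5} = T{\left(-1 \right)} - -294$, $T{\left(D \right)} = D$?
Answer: $-1444$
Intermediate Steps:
$v{\left(V \right)} = -1465$ ($v{\left(V \right)} = - 5 \left(-1 - -294\right) = - 5 \left(-1 + 294\right) = \left(-5\right) 293 = -1465$)
$v{\left(-296 \right)} + C{\left(-144 - 27 \right)} = -1465 + 21 = -1444$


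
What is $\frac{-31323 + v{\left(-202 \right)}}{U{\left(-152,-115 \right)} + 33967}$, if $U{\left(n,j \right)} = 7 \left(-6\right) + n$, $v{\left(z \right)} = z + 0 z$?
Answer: $- \frac{31525}{33773} \approx -0.93344$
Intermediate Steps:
$v{\left(z \right)} = z$ ($v{\left(z \right)} = z + 0 = z$)
$U{\left(n,j \right)} = -42 + n$
$\frac{-31323 + v{\left(-202 \right)}}{U{\left(-152,-115 \right)} + 33967} = \frac{-31323 - 202}{\left(-42 - 152\right) + 33967} = - \frac{31525}{-194 + 33967} = - \frac{31525}{33773}$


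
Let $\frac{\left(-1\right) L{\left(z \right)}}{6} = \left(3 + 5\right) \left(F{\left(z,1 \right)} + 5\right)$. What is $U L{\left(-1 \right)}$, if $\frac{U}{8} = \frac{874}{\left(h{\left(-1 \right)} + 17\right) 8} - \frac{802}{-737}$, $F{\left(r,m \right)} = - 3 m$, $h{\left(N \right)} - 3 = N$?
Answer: $- \frac{3870528}{737} \approx -5251.7$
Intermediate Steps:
$h{\left(N \right)} = 3 + N$
$U = \frac{40318}{737}$ ($U = 8 \left(\frac{874}{\left(\left(3 - 1\right) + 17\right) 8} - \frac{802}{-737}\right) = 8 \left(\frac{874}{\left(2 + 17\right) 8} - - \frac{802}{737}\right) = 8 \left(\frac{874}{19 \cdot 8} + \frac{802}{737}\right) = 8 \left(\frac{874}{152} + \frac{802}{737}\right) = 8 \left(874 \cdot \frac{1}{152} + \frac{802}{737}\right) = 8 \left(\frac{23}{4} + \frac{802}{737}\right) = 8 \cdot \frac{20159}{2948} = \frac{40318}{737} \approx 54.706$)
$L{\left(z \right)} = -96$ ($L{\left(z \right)} = - 6 \left(3 + 5\right) \left(\left(-3\right) 1 + 5\right) = - 6 \cdot 8 \left(-3 + 5\right) = - 6 \cdot 8 \cdot 2 = \left(-6\right) 16 = -96$)
$U L{\left(-1 \right)} = \frac{40318}{737} \left(-96\right) = - \frac{3870528}{737}$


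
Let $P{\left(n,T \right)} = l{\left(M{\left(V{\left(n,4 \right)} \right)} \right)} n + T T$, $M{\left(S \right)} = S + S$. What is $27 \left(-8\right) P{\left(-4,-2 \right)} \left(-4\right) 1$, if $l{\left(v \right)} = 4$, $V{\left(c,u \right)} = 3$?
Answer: $-10368$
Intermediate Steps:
$M{\left(S \right)} = 2 S$
$P{\left(n,T \right)} = T^{2} + 4 n$ ($P{\left(n,T \right)} = 4 n + T T = 4 n + T^{2} = T^{2} + 4 n$)
$27 \left(-8\right) P{\left(-4,-2 \right)} \left(-4\right) 1 = 27 \left(-8\right) \left(\left(-2\right)^{2} + 4 \left(-4\right)\right) \left(-4\right) 1 = - 216 \left(4 - 16\right) \left(-4\right) 1 = - 216 \left(-12\right) \left(-4\right) 1 = - 216 \cdot 48 \cdot 1 = \left(-216\right) 48 = -10368$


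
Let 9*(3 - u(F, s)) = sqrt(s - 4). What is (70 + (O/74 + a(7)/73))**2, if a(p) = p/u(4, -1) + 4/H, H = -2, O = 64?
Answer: 5*(395544087576*sqrt(5) + 5305646707181*I)/(14590802*(27*sqrt(5) + 362*I)) ≈ 5022.4 + 0.37264*I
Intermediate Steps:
u(F, s) = 3 - sqrt(-4 + s)/9 (u(F, s) = 3 - sqrt(s - 4)/9 = 3 - sqrt(-4 + s)/9)
a(p) = -2 + p/(3 - I*sqrt(5)/9) (a(p) = p/(3 - sqrt(-4 - 1)/9) + 4/(-2) = p/(3 - I*sqrt(5)/9) + 4*(-1/2) = p/(3 - I*sqrt(5)/9) - 2 = -2 + p/(3 - I*sqrt(5)/9))
(70 + (O/74 + a(7)/73))**2 = (70 + (64/74 + (-2 + (243/734)*7 + (9/734)*I*7*sqrt(5))/73))**2 = (70 + (64*(1/74) + (-2 + 1701/734 + 63*I*sqrt(5)/734)*(1/73)))**2 = (70 + (32/37 + (233/734 + 63*I*sqrt(5)/734)*(1/73)))**2 = (70 + (32/37 + (233/53582 + 63*I*sqrt(5)/53582)))**2 = (70 + (1723245/1982534 + 63*I*sqrt(5)/53582))**2 = (140500625/1982534 + 63*I*sqrt(5)/53582)**2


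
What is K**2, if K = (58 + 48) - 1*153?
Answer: 2209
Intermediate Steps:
K = -47 (K = 106 - 153 = -47)
K**2 = (-47)**2 = 2209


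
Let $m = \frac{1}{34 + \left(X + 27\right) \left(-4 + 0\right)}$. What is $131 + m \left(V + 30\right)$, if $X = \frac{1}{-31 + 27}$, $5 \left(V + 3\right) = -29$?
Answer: $\frac{47709}{365} \approx 130.71$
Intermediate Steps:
$V = - \frac{44}{5}$ ($V = -3 + \frac{1}{5} \left(-29\right) = -3 - \frac{29}{5} = - \frac{44}{5} \approx -8.8$)
$X = - \frac{1}{4}$ ($X = \frac{1}{-4} = - \frac{1}{4} \approx -0.25$)
$m = - \frac{1}{73}$ ($m = \frac{1}{34 + \left(- \frac{1}{4} + 27\right) \left(-4 + 0\right)} = \frac{1}{34 + \frac{107}{4} \left(-4\right)} = \frac{1}{34 - 107} = \frac{1}{-73} = - \frac{1}{73} \approx -0.013699$)
$131 + m \left(V + 30\right) = 131 - \frac{- \frac{44}{5} + 30}{73} = 131 - \frac{106}{365} = \frac{47709}{365}$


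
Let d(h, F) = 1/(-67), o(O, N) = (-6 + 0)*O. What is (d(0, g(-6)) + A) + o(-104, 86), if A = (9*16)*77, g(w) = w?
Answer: 784703/67 ≈ 11712.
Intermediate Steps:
o(O, N) = -6*O
d(h, F) = -1/67
A = 11088 (A = 144*77 = 11088)
(d(0, g(-6)) + A) + o(-104, 86) = (-1/67 + 11088) - 6*(-104) = 742895/67 + 624 = 784703/67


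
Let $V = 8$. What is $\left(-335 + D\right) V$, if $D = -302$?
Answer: $-5096$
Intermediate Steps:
$\left(-335 + D\right) V = \left(-335 - 302\right) 8 = \left(-637\right) 8 = -5096$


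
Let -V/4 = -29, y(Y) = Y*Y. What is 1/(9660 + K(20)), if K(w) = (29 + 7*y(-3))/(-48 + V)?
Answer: 17/164243 ≈ 0.00010351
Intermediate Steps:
y(Y) = Y²
V = 116 (V = -4*(-29) = 116)
K(w) = 23/17 (K(w) = (29 + 7*(-3)²)/(-48 + 116) = (29 + 7*9)/68 = (29 + 63)*(1/68) = 92*(1/68) = 23/17)
1/(9660 + K(20)) = 1/(9660 + 23/17) = 1/(164243/17) = 17/164243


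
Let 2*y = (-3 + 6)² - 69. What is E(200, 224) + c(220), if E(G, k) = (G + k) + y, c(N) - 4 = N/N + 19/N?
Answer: 87799/220 ≈ 399.09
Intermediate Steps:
y = -30 (y = ((-3 + 6)² - 69)/2 = (3² - 69)/2 = (9 - 69)/2 = (½)*(-60) = -30)
c(N) = 5 + 19/N (c(N) = 4 + (N/N + 19/N) = 4 + (1 + 19/N) = 5 + 19/N)
E(G, k) = -30 + G + k (E(G, k) = (G + k) - 30 = -30 + G + k)
E(200, 224) + c(220) = (-30 + 200 + 224) + (5 + 19/220) = 394 + (5 + 19*(1/220)) = 394 + (5 + 19/220) = 394 + 1119/220 = 87799/220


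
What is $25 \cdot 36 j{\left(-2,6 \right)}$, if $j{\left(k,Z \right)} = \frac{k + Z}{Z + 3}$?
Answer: $400$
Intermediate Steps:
$j{\left(k,Z \right)} = \frac{Z + k}{3 + Z}$
$25 \cdot 36 j{\left(-2,6 \right)} = 25 \cdot 36 \frac{6 - 2}{3 + 6} = 900 \cdot \frac{1}{9} \cdot 4 = 900 \cdot \frac{4}{9} = 400$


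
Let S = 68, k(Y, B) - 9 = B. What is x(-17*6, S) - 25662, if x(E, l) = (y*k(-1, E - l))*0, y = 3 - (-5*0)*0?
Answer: -25662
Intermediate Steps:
k(Y, B) = 9 + B
y = 3 (y = 3 - 0*0 = 3 - 1*0 = 3 + 0 = 3)
x(E, l) = 0 (x(E, l) = (3*(9 + (E - l)))*0 = (3*(9 + E - l))*0 = (27 - 3*l + 3*E)*0 = 0)
x(-17*6, S) - 25662 = 0 - 25662 = -25662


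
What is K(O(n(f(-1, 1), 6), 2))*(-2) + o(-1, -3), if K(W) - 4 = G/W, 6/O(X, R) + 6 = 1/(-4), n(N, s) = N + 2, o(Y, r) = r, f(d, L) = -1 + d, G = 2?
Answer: -41/6 ≈ -6.8333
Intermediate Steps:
n(N, s) = 2 + N
O(X, R) = -24/25 (O(X, R) = 6/(-6 + 1/(-4)) = 6/(-6 - 1/4) = 6/(-25/4) = 6*(-4/25) = -24/25)
K(W) = 4 + 2/W
K(O(n(f(-1, 1), 6), 2))*(-2) + o(-1, -3) = (4 + 2/(-24/25))*(-2) - 3 = (4 + 2*(-25/24))*(-2) - 3 = (4 - 25/12)*(-2) - 3 = (23/12)*(-2) - 3 = -23/6 - 3 = -41/6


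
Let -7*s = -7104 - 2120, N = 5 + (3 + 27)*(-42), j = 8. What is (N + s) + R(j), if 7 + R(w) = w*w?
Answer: 838/7 ≈ 119.71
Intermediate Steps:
R(w) = -7 + w² (R(w) = -7 + w*w = -7 + w²)
N = -1255 (N = 5 + 30*(-42) = 5 - 1260 = -1255)
s = 9224/7 (s = -(-7104 - 2120)/7 = -⅐*(-9224) = 9224/7 ≈ 1317.7)
(N + s) + R(j) = (-1255 + 9224/7) + (-7 + 8²) = 439/7 + (-7 + 64) = 439/7 + 57 = 838/7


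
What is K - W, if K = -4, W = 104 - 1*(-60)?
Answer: -168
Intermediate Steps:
W = 164 (W = 104 + 60 = 164)
K - W = -4 - 1*164 = -4 - 164 = -168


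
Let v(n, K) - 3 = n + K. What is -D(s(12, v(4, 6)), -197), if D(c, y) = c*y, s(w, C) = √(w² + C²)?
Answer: 197*√313 ≈ 3485.3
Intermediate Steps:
v(n, K) = 3 + K + n (v(n, K) = 3 + (n + K) = 3 + (K + n) = 3 + K + n)
s(w, C) = √(C² + w²)
-D(s(12, v(4, 6)), -197) = -√((3 + 6 + 4)² + 12²)*(-197) = -√(13² + 144)*(-197) = -√(169 + 144)*(-197) = -√313*(-197) = -(-197)*√313 = 197*√313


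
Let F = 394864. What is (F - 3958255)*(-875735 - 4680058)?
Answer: 19797462774063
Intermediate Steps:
(F - 3958255)*(-875735 - 4680058) = (394864 - 3958255)*(-875735 - 4680058) = -3563391*(-5555793) = 19797462774063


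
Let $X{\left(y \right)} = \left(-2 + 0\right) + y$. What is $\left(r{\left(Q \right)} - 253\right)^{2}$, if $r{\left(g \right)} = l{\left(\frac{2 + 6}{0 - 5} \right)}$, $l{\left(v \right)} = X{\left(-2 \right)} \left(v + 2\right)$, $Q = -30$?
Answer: $\frac{1620529}{25} \approx 64821.0$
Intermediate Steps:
$X{\left(y \right)} = -2 + y$
$l{\left(v \right)} = -8 - 4 v$ ($l{\left(v \right)} = \left(-2 - 2\right) \left(v + 2\right) = - 4 \left(2 + v\right) = -8 - 4 v$)
$r{\left(g \right)} = - \frac{8}{5}$ ($r{\left(g \right)} = -8 - 4 \frac{2 + 6}{0 - 5} = -8 - 4 \frac{8}{-5} = -8 - 4 \cdot 8 \left(- \frac{1}{5}\right) = -8 - - \frac{32}{5} = -8 + \frac{32}{5} = - \frac{8}{5}$)
$\left(r{\left(Q \right)} - 253\right)^{2} = \left(- \frac{8}{5} - 253\right)^{2} = \left(- \frac{1273}{5}\right)^{2} = \frac{1620529}{25}$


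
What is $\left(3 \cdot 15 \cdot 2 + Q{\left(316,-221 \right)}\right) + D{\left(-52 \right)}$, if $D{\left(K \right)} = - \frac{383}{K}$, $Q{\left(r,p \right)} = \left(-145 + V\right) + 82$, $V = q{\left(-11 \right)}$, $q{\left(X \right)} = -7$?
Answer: $\frac{1423}{52} \approx 27.365$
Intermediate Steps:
$V = -7$
$Q{\left(r,p \right)} = -70$ ($Q{\left(r,p \right)} = \left(-145 - 7\right) + 82 = -152 + 82 = -70$)
$\left(3 \cdot 15 \cdot 2 + Q{\left(316,-221 \right)}\right) + D{\left(-52 \right)} = \left(3 \cdot 15 \cdot 2 - 70\right) - \frac{383}{-52} = \left(45 \cdot 2 - 70\right) - - \frac{383}{52} = \left(90 - 70\right) + \frac{383}{52} = 20 + \frac{383}{52} = \frac{1423}{52}$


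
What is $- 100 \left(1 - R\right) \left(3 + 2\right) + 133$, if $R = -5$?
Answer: $-2867$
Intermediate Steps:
$- 100 \left(1 - R\right) \left(3 + 2\right) + 133 = - 100 \left(1 - -5\right) \left(3 + 2\right) + 133 = - 100 \left(1 + 5\right) 5 + 133 = - 100 \cdot 6 \cdot 5 + 133 = \left(-100\right) 30 + 133 = -3000 + 133 = -2867$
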